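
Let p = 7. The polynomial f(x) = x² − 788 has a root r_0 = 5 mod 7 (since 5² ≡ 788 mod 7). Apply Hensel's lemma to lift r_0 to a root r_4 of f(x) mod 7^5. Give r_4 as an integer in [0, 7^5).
r_4 = 9406 (mod 16807)

Hensel's recurrence: r_{i+1} = r_i − f(r_i)·(f′(r_i))^{-1} mod 7^{i+2}, with f′(x) = 2x. Iterate:
  r_0 = 5 (mod 7)
  r_1 = 47 (mod 49)
  r_2 = 145 (mod 343)
  r_3 = 2203 (mod 2401)
  r_4 = 9406 (mod 16807)
Final: r_4 = 9406, and one checks f(r_4) ≡ 0 mod 7^5.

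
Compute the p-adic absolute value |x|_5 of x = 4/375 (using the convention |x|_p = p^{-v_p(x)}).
|4/375|_5 = 125

Step 1 — compute v_5(x) by factoring powers of 5 out of the numerator and denominator: v_5(4/375) = -3. Step 2 — apply |x|_p = p^{-v_p(x)} = 5^{3} = 125.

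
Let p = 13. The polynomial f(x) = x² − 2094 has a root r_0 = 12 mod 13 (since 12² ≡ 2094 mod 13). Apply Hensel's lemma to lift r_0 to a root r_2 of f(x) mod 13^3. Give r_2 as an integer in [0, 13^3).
r_2 = 1403 (mod 2197)

Hensel's recurrence: r_{i+1} = r_i − f(r_i)·(f′(r_i))^{-1} mod 13^{i+2}, with f′(x) = 2x. Iterate:
  r_0 = 12 (mod 13)
  r_1 = 51 (mod 169)
  r_2 = 1403 (mod 2197)
Final: r_2 = 1403, and one checks f(r_2) ≡ 0 mod 13^3.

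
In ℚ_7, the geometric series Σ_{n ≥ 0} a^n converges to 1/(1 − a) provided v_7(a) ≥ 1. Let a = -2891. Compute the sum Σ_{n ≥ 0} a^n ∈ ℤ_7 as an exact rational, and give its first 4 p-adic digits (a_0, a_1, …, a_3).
Σ a^n = 1/(1 − a) = 1/2892;  first 4 digits = (1, 0, 4, 5)

v_7(a) = 2 ≥ 1, so the series converges in ℤ_7 to 1/(1 − a) = 1/(1 − (-2891)) = 1/2892. Expand this rational in ℤ_7: compute digits iteratively via d_i = x_i mod 7, x_{i+1} = (x_i − d_i)/7. The first 4 digits are (1, 0, 4, 5).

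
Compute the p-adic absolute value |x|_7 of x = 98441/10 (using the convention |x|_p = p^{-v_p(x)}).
|98441/10|_7 = 1/2401

Step 1 — compute v_7(x) by factoring powers of 7 out of the numerator and denominator: v_7(98441/10) = 4. Step 2 — apply |x|_p = p^{-v_p(x)} = 7^{-4} = 1/2401.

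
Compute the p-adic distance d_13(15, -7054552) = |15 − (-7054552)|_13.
d_13(15, -7054552) = 1/371293

Step 1 — x − y = 15 − (-7054552) = 7054567. Step 2 — v_13(7054567) = 5 (factor: 7054567 = (13^5 · 19); the sign does not affect v_p). Step 3 — |x − y|_13 = 13^{-5} = 1/371293.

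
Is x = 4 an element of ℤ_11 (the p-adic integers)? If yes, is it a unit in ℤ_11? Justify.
x ∈ ℤ_11^× (unit); v_11(x) = 0

ℤ_11 = {x ∈ ℚ_11 : v_11(x) ≥ 0} and ℤ_11^× = {x ∈ ℤ_11 : v_11(x) = 0}. Here v_11(4) = v_11(num) − v_11(den) = 0; compare against these criteria.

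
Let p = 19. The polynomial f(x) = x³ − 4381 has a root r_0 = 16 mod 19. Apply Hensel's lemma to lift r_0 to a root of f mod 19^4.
r_3 = 83578 (mod 130321)

Hensel: r_{i+1} = r_i − f(r_i)/f′(r_i) mod 19^{i+2}, where f′(x) = 3x². Iterate:
  r_0 = 16 (mod 19)
  r_1 = 187 (mod 361)
  r_2 = 1270 (mod 6859)
  r_3 = 83578 (mod 130321)
Final: r = 83578 with f(r) ≡ 0 mod 19^4.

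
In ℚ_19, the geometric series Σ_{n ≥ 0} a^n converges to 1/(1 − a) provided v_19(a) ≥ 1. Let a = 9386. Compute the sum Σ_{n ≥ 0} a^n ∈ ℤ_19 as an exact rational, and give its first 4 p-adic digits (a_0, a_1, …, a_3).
Σ a^n = 1/(1 − a) = -1/9385;  first 4 digits = (1, 0, 7, 1)

v_19(a) = 2 ≥ 1, so the series converges in ℤ_19 to 1/(1 − a) = 1/(1 − 9386) = -1/9385. Expand this rational in ℤ_19: compute digits iteratively via d_i = x_i mod 19, x_{i+1} = (x_i − d_i)/19. The first 4 digits are (1, 0, 7, 1).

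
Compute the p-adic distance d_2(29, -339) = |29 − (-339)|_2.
d_2(29, -339) = 1/16

Step 1 — x − y = 29 − (-339) = 368. Step 2 — v_2(368) = 4 (factor: 368 = (2^4 · 23); the sign does not affect v_p). Step 3 — |x − y|_2 = 2^{-4} = 1/16.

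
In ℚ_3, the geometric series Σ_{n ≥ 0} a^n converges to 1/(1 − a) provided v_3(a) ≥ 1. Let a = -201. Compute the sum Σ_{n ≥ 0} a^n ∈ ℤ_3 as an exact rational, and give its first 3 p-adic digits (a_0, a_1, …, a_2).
Σ a^n = 1/(1 − a) = 1/202;  first 3 digits = (1, 2, 2)

v_3(a) = 1 ≥ 1, so the series converges in ℤ_3 to 1/(1 − a) = 1/(1 − (-201)) = 1/202. Expand this rational in ℤ_3: compute digits iteratively via d_i = x_i mod 3, x_{i+1} = (x_i − d_i)/3. The first 3 digits are (1, 2, 2).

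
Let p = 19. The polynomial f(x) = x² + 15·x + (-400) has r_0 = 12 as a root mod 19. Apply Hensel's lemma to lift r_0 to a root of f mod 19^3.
r_2 = 5142 (mod 6859)

Hensel: r_{i+1} = r_i − f(r_i)·(f′(r_i))^{-1} mod 19^{i+2}, f′(x) = 2x + 15. Iterate:
  r_0 = 12 (mod 19)
  r_1 = 88 (mod 361)
  r_2 = 5142 (mod 6859)
Final: r = 5142 satisfies f(r) ≡ 0 mod 19^3.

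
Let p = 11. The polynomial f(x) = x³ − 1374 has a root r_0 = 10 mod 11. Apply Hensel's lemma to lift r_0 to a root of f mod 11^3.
r_2 = 1264 (mod 1331)

Hensel: r_{i+1} = r_i − f(r_i)/f′(r_i) mod 11^{i+2}, where f′(x) = 3x². Iterate:
  r_0 = 10 (mod 11)
  r_1 = 54 (mod 121)
  r_2 = 1264 (mod 1331)
Final: r = 1264 with f(r) ≡ 0 mod 11^3.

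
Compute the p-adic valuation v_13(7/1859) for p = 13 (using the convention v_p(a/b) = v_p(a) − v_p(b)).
v_13(7/1859) = -2

Factor powers of 13 from the numerator and denominator of the reduced fraction: 7 = 13^0 · 7 and 1859 = 13^2 · 11. Apply v_p(a/b) = v_p(a) − v_p(b): v_13(7/1859) = 0 − 2 = -2.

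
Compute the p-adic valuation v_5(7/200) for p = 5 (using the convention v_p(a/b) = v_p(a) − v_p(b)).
v_5(7/200) = -2

Factor powers of 5 from the numerator and denominator of the reduced fraction: 7 = 5^0 · 7 and 200 = 5^2 · 8. Apply v_p(a/b) = v_p(a) − v_p(b): v_5(7/200) = 0 − 2 = -2.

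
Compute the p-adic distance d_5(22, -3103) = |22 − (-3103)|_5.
d_5(22, -3103) = 1/3125

Step 1 — x − y = 22 − (-3103) = 3125. Step 2 — v_5(3125) = 5 (factor: 3125 = (5^5 · 1); the sign does not affect v_p). Step 3 — |x − y|_5 = 5^{-5} = 1/3125.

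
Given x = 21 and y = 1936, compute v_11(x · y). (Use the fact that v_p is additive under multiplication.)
v_11(40656) = 2

v_p(x) = 0 (factor: 21 = 11^0 · 21); v_p(y) = 2 (factor: 1936 = 11^2 · 16). Additivity: v_p(xy) = v_p(x) + v_p(y) = 0 + 2 = 2. (Direct check: xy = 40656 = 11^2 · (336).)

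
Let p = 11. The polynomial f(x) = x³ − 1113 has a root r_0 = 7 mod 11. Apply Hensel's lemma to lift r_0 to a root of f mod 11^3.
r_2 = 502 (mod 1331)

Hensel: r_{i+1} = r_i − f(r_i)/f′(r_i) mod 11^{i+2}, where f′(x) = 3x². Iterate:
  r_0 = 7 (mod 11)
  r_1 = 18 (mod 121)
  r_2 = 502 (mod 1331)
Final: r = 502 with f(r) ≡ 0 mod 11^3.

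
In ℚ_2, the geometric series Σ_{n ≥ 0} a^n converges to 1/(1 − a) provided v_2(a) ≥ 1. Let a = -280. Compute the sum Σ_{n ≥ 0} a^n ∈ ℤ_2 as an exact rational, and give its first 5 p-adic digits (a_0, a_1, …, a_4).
Σ a^n = 1/(1 − a) = 1/281;  first 5 digits = (1, 0, 0, 1, 0)

v_2(a) = 3 ≥ 1, so the series converges in ℤ_2 to 1/(1 − a) = 1/(1 − (-280)) = 1/281. Expand this rational in ℤ_2: compute digits iteratively via d_i = x_i mod 2, x_{i+1} = (x_i − d_i)/2. The first 5 digits are (1, 0, 0, 1, 0).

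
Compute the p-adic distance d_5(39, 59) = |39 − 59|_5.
d_5(39, 59) = 1/5

Step 1 — x − y = 39 − 59 = -20. Step 2 — v_5(-20) = 1 (factor: -20 = −(5^1 · 4); the sign does not affect v_p). Step 3 — |x − y|_5 = 5^{-1} = 1/5.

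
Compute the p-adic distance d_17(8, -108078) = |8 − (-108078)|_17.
d_17(8, -108078) = 1/4913

Step 1 — x − y = 8 − (-108078) = 108086. Step 2 — v_17(108086) = 3 (factor: 108086 = (17^3 · 22); the sign does not affect v_p). Step 3 — |x − y|_17 = 17^{-3} = 1/4913.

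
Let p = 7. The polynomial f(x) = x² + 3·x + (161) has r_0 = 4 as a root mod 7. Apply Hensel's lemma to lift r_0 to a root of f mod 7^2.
r_1 = 18 (mod 49)

Hensel: r_{i+1} = r_i − f(r_i)·(f′(r_i))^{-1} mod 7^{i+2}, f′(x) = 2x + 3. Iterate:
  r_0 = 4 (mod 7)
  r_1 = 18 (mod 49)
Final: r = 18 satisfies f(r) ≡ 0 mod 7^2.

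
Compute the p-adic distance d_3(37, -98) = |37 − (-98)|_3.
d_3(37, -98) = 1/27

Step 1 — x − y = 37 − (-98) = 135. Step 2 — v_3(135) = 3 (factor: 135 = (3^3 · 5); the sign does not affect v_p). Step 3 — |x − y|_3 = 3^{-3} = 1/27.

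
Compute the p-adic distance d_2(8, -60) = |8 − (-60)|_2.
d_2(8, -60) = 1/4

Step 1 — x − y = 8 − (-60) = 68. Step 2 — v_2(68) = 2 (factor: 68 = (2^2 · 17); the sign does not affect v_p). Step 3 — |x − y|_2 = 2^{-2} = 1/4.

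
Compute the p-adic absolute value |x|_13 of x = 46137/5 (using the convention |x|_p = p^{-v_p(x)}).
|46137/5|_13 = 1/2197

Step 1 — compute v_13(x) by factoring powers of 13 out of the numerator and denominator: v_13(46137/5) = 3. Step 2 — apply |x|_p = p^{-v_p(x)} = 13^{-3} = 1/2197.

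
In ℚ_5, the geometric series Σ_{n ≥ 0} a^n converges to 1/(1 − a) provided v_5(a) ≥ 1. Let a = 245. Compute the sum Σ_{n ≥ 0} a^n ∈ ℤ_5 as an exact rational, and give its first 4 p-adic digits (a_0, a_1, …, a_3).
Σ a^n = 1/(1 − a) = -1/244;  first 4 digits = (1, 4, 0, 1)

v_5(a) = 1 ≥ 1, so the series converges in ℤ_5 to 1/(1 − a) = 1/(1 − 245) = -1/244. Expand this rational in ℤ_5: compute digits iteratively via d_i = x_i mod 5, x_{i+1} = (x_i − d_i)/5. The first 4 digits are (1, 4, 0, 1).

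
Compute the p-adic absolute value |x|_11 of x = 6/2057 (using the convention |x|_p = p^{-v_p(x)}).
|6/2057|_11 = 121

Step 1 — compute v_11(x) by factoring powers of 11 out of the numerator and denominator: v_11(6/2057) = -2. Step 2 — apply |x|_p = p^{-v_p(x)} = 11^{2} = 121.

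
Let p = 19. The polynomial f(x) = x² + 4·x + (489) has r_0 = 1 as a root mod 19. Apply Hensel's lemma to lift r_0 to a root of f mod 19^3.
r_2 = 6537 (mod 6859)

Hensel: r_{i+1} = r_i − f(r_i)·(f′(r_i))^{-1} mod 19^{i+2}, f′(x) = 2x + 4. Iterate:
  r_0 = 1 (mod 19)
  r_1 = 39 (mod 361)
  r_2 = 6537 (mod 6859)
Final: r = 6537 satisfies f(r) ≡ 0 mod 19^3.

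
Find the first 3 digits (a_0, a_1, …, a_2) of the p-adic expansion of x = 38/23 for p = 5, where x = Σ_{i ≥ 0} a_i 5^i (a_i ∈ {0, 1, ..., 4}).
(a_0, …, a_2) = (1, 1, 2)

v_5(38/23) = 0 (numerator and denominator both coprime to 5), so x ∈ ℤ_5^×. Compute digits iteratively via a_i = x_i mod 5, x_{i+1} = (x_i − a_i)/5, with x_0 = x:
  x_0 = 38/23;  a_0 = 1;  x_1 = (x_0 − 1)/5 = 3/23
  x_1 = 3/23;  a_1 = 1;  x_2 = (x_1 − 1)/5 = -4/23
  x_2 = -4/23;  a_2 = 2;  x_3 = (x_2 − 2)/5 = -10/23
Digits: (1, 1, 2).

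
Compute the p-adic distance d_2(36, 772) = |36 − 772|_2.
d_2(36, 772) = 1/32

Step 1 — x − y = 36 − 772 = -736. Step 2 — v_2(-736) = 5 (factor: -736 = −(2^5 · 23); the sign does not affect v_p). Step 3 — |x − y|_2 = 2^{-5} = 1/32.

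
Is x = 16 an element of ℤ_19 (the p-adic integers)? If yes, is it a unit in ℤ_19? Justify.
x ∈ ℤ_19^× (unit); v_19(x) = 0

ℤ_19 = {x ∈ ℚ_19 : v_19(x) ≥ 0} and ℤ_19^× = {x ∈ ℤ_19 : v_19(x) = 0}. Here v_19(16) = v_19(num) − v_19(den) = 0; compare against these criteria.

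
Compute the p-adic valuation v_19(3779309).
v_19(3779309) = 4

v_19(n) is the largest exponent k such that 19^k divides n. Factor out: 3779309 = 19^4 · 29. (Sign doesn't affect v_p.) So v_19(3779309) = 4.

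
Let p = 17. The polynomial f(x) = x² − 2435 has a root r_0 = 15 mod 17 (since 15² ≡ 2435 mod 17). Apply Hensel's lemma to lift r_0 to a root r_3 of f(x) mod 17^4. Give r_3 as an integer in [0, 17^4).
r_3 = 20415 (mod 83521)

Hensel's recurrence: r_{i+1} = r_i − f(r_i)·(f′(r_i))^{-1} mod 17^{i+2}, with f′(x) = 2x. Iterate:
  r_0 = 15 (mod 17)
  r_1 = 185 (mod 289)
  r_2 = 763 (mod 4913)
  r_3 = 20415 (mod 83521)
Final: r_3 = 20415, and one checks f(r_3) ≡ 0 mod 17^4.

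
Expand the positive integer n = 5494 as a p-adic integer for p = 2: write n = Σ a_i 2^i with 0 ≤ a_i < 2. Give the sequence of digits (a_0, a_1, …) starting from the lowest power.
(a_0, a_1, …) = (0, 1, 1, 0, 1, 1, 1, 0, 1, 0, 1, 0, 1)

Repeated division by 2 gives the digits low-to-high: 5494 = 1·2^1 + 1·2^2 + 1·2^4 + 1·2^5 + 1·2^6 + 1·2^8 + 1·2^10 + 1·2^12. Digit sequence: (0, 1, 1, 0, 1, 1, 1, 0, 1, 0, 1, 0, 1).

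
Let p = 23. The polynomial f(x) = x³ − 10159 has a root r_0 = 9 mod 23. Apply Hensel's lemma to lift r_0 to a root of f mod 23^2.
r_1 = 124 (mod 529)

Hensel: r_{i+1} = r_i − f(r_i)/f′(r_i) mod 23^{i+2}, where f′(x) = 3x². Iterate:
  r_0 = 9 (mod 23)
  r_1 = 124 (mod 529)
Final: r = 124 with f(r) ≡ 0 mod 23^2.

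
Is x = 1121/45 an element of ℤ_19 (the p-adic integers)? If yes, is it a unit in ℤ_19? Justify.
x ∈ ℤ_19 but not a unit; v_19(x) = 1 > 0

ℤ_19 = {x ∈ ℚ_19 : v_19(x) ≥ 0} and ℤ_19^× = {x ∈ ℤ_19 : v_19(x) = 0}. Here v_19(1121/45) = v_19(num) − v_19(den) = 1; compare against these criteria.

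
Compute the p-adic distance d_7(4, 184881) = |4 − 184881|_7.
d_7(4, 184881) = 1/16807

Step 1 — x − y = 4 − 184881 = -184877. Step 2 — v_7(-184877) = 5 (factor: -184877 = −(7^5 · 11); the sign does not affect v_p). Step 3 — |x − y|_7 = 7^{-5} = 1/16807.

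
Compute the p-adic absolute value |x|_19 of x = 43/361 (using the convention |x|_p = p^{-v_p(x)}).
|43/361|_19 = 361

Step 1 — compute v_19(x) by factoring powers of 19 out of the numerator and denominator: v_19(43/361) = -2. Step 2 — apply |x|_p = p^{-v_p(x)} = 19^{2} = 361.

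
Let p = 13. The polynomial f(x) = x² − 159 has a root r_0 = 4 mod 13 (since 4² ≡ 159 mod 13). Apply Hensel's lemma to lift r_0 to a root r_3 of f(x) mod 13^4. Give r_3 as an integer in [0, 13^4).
r_3 = 17957 (mod 28561)

Hensel's recurrence: r_{i+1} = r_i − f(r_i)·(f′(r_i))^{-1} mod 13^{i+2}, with f′(x) = 2x. Iterate:
  r_0 = 4 (mod 13)
  r_1 = 43 (mod 169)
  r_2 = 381 (mod 2197)
  r_3 = 17957 (mod 28561)
Final: r_3 = 17957, and one checks f(r_3) ≡ 0 mod 13^4.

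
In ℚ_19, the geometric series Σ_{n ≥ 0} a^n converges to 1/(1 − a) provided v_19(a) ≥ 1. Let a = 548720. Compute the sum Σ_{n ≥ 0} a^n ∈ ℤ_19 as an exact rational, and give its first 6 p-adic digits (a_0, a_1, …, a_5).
Σ a^n = 1/(1 − a) = -1/548719;  first 6 digits = (1, 0, 0, 4, 4, 0)

v_19(a) = 3 ≥ 1, so the series converges in ℤ_19 to 1/(1 − a) = 1/(1 − 548720) = -1/548719. Expand this rational in ℤ_19: compute digits iteratively via d_i = x_i mod 19, x_{i+1} = (x_i − d_i)/19. The first 6 digits are (1, 0, 0, 4, 4, 0).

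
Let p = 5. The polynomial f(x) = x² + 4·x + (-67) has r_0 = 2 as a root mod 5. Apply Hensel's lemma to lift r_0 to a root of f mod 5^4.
r_3 = 387 (mod 625)

Hensel: r_{i+1} = r_i − f(r_i)·(f′(r_i))^{-1} mod 5^{i+2}, f′(x) = 2x + 4. Iterate:
  r_0 = 2 (mod 5)
  r_1 = 12 (mod 25)
  r_2 = 12 (mod 125)
  r_3 = 387 (mod 625)
Final: r = 387 satisfies f(r) ≡ 0 mod 5^4.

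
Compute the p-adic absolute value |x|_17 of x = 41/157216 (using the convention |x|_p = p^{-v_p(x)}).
|41/157216|_17 = 4913

Step 1 — compute v_17(x) by factoring powers of 17 out of the numerator and denominator: v_17(41/157216) = -3. Step 2 — apply |x|_p = p^{-v_p(x)} = 17^{3} = 4913.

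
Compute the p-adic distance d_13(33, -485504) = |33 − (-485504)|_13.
d_13(33, -485504) = 1/28561

Step 1 — x − y = 33 − (-485504) = 485537. Step 2 — v_13(485537) = 4 (factor: 485537 = (13^4 · 17); the sign does not affect v_p). Step 3 — |x − y|_13 = 13^{-4} = 1/28561.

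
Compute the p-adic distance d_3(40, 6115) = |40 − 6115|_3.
d_3(40, 6115) = 1/243

Step 1 — x − y = 40 − 6115 = -6075. Step 2 — v_3(-6075) = 5 (factor: -6075 = −(3^5 · 25); the sign does not affect v_p). Step 3 — |x − y|_3 = 3^{-5} = 1/243.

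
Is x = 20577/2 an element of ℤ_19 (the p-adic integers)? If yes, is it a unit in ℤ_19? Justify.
x ∈ ℤ_19 but not a unit; v_19(x) = 3 > 0

ℤ_19 = {x ∈ ℚ_19 : v_19(x) ≥ 0} and ℤ_19^× = {x ∈ ℤ_19 : v_19(x) = 0}. Here v_19(20577/2) = v_19(num) − v_19(den) = 3; compare against these criteria.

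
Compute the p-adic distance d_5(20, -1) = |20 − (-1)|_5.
d_5(20, -1) = 1

Step 1 — x − y = 20 − (-1) = 21. Step 2 — v_5(21) = 0 (factor: 21 = (5^0 · 21); the sign does not affect v_p). Step 3 — |x − y|_5 = 5^{0} = 1.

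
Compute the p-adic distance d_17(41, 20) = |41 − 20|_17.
d_17(41, 20) = 1

Step 1 — x − y = 41 − 20 = 21. Step 2 — v_17(21) = 0 (factor: 21 = (17^0 · 21); the sign does not affect v_p). Step 3 — |x − y|_17 = 17^{0} = 1.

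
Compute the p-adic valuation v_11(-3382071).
v_11(-3382071) = 5

v_11(n) is the largest exponent k such that 11^k divides n. Factor out: -3382071 = -11^5 · 21. (Sign doesn't affect v_p.) So v_11(-3382071) = 5.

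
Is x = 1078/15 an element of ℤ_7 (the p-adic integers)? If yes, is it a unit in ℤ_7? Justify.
x ∈ ℤ_7 but not a unit; v_7(x) = 2 > 0

ℤ_7 = {x ∈ ℚ_7 : v_7(x) ≥ 0} and ℤ_7^× = {x ∈ ℤ_7 : v_7(x) = 0}. Here v_7(1078/15) = v_7(num) − v_7(den) = 2; compare against these criteria.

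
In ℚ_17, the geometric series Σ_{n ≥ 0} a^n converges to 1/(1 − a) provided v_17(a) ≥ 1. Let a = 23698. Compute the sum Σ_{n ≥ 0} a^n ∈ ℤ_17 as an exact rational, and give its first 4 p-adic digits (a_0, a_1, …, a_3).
Σ a^n = 1/(1 − a) = -1/23697;  first 4 digits = (1, 0, 14, 4)

v_17(a) = 2 ≥ 1, so the series converges in ℤ_17 to 1/(1 − a) = 1/(1 − 23698) = -1/23697. Expand this rational in ℤ_17: compute digits iteratively via d_i = x_i mod 17, x_{i+1} = (x_i − d_i)/17. The first 4 digits are (1, 0, 14, 4).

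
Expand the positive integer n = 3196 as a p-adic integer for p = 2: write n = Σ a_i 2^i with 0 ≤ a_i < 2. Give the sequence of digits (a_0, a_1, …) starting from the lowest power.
(a_0, a_1, …) = (0, 0, 1, 1, 1, 1, 1, 0, 0, 0, 1, 1)

Repeated division by 2 gives the digits low-to-high: 3196 = 1·2^2 + 1·2^3 + 1·2^4 + 1·2^5 + 1·2^6 + 1·2^10 + 1·2^11. Digit sequence: (0, 0, 1, 1, 1, 1, 1, 0, 0, 0, 1, 1).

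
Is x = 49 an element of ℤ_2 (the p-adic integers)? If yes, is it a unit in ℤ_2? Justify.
x ∈ ℤ_2^× (unit); v_2(x) = 0

ℤ_2 = {x ∈ ℚ_2 : v_2(x) ≥ 0} and ℤ_2^× = {x ∈ ℤ_2 : v_2(x) = 0}. Here v_2(49) = v_2(num) − v_2(den) = 0; compare against these criteria.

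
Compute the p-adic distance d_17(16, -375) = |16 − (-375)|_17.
d_17(16, -375) = 1/17

Step 1 — x − y = 16 − (-375) = 391. Step 2 — v_17(391) = 1 (factor: 391 = (17^1 · 23); the sign does not affect v_p). Step 3 — |x − y|_17 = 17^{-1} = 1/17.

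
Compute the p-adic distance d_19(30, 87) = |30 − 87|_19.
d_19(30, 87) = 1/19

Step 1 — x − y = 30 − 87 = -57. Step 2 — v_19(-57) = 1 (factor: -57 = −(19^1 · 3); the sign does not affect v_p). Step 3 — |x − y|_19 = 19^{-1} = 1/19.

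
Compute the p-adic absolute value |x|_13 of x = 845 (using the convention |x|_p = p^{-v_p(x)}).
|845|_13 = 1/169

Step 1 — compute v_13(x) by factoring powers of 13 out of the numerator and denominator: v_13(845) = 2. Step 2 — apply |x|_p = p^{-v_p(x)} = 13^{-2} = 1/169.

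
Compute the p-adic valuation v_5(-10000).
v_5(-10000) = 4

v_5(n) is the largest exponent k such that 5^k divides n. Factor out: -10000 = -5^4 · 16. (Sign doesn't affect v_p.) So v_5(-10000) = 4.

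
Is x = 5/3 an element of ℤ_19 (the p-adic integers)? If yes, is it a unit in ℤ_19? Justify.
x ∈ ℤ_19^× (unit); v_19(x) = 0

ℤ_19 = {x ∈ ℚ_19 : v_19(x) ≥ 0} and ℤ_19^× = {x ∈ ℤ_19 : v_19(x) = 0}. Here v_19(5/3) = v_19(num) − v_19(den) = 0; compare against these criteria.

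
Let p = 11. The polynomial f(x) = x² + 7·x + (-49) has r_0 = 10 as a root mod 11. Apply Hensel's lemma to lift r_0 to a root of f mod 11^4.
r_3 = 13562 (mod 14641)

Hensel: r_{i+1} = r_i − f(r_i)·(f′(r_i))^{-1} mod 11^{i+2}, f′(x) = 2x + 7. Iterate:
  r_0 = 10 (mod 11)
  r_1 = 10 (mod 121)
  r_2 = 252 (mod 1331)
  r_3 = 13562 (mod 14641)
Final: r = 13562 satisfies f(r) ≡ 0 mod 11^4.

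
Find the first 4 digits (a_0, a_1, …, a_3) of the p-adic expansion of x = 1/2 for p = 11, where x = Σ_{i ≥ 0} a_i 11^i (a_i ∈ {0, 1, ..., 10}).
(a_0, …, a_3) = (6, 5, 5, 5)

v_11(1/2) = 0 (numerator and denominator both coprime to 11), so x ∈ ℤ_11^×. Compute digits iteratively via a_i = x_i mod 11, x_{i+1} = (x_i − a_i)/11, with x_0 = x:
  x_0 = 1/2;  a_0 = 6;  x_1 = (x_0 − 6)/11 = -1/2
  x_1 = -1/2;  a_1 = 5;  x_2 = (x_1 − 5)/11 = -1/2
  x_2 = -1/2;  a_2 = 5;  x_3 = (x_2 − 5)/11 = -1/2
  x_3 = -1/2;  a_3 = 5;  x_4 = (x_3 − 5)/11 = -1/2
Digits: (6, 5, 5, 5).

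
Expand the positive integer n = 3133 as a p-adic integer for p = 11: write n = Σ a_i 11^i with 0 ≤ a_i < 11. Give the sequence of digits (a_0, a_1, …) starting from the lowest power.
(a_0, a_1, …) = (9, 9, 3, 2)

Repeated division by 11 gives the digits low-to-high: 3133 = 9 + 9·11^1 + 3·11^2 + 2·11^3. Digit sequence: (9, 9, 3, 2).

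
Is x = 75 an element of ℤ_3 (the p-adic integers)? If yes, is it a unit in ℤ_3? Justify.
x ∈ ℤ_3 but not a unit; v_3(x) = 1 > 0

ℤ_3 = {x ∈ ℚ_3 : v_3(x) ≥ 0} and ℤ_3^× = {x ∈ ℤ_3 : v_3(x) = 0}. Here v_3(75) = v_3(num) − v_3(den) = 1; compare against these criteria.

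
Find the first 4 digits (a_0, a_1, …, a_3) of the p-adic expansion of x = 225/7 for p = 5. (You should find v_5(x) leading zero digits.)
(a_0, …, a_3) = (0, 0, 2, 2)

v_5(225/7) = 2, so a_0 = ... = a_1 = 0. Factor out: x = 5^2 · u with u = 9/7 a unit in ℤ_5. Expand u iteratively via a_{v+i} = u_i mod 5, u_{i+1} = (u_i − a_{v+i})/5:
  u_0 = 9/7;  a_2 = 2;  u_1 = (u_0 − 2)/5 = -1/7
  u_1 = -1/7;  a_3 = 2;  u_2 = (u_1 − 2)/5 = -3/7
Digits: (0, 0, 2, 2).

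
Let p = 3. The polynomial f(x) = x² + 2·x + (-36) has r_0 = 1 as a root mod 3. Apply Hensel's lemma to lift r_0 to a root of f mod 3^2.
r_1 = 7 (mod 9)

Hensel: r_{i+1} = r_i − f(r_i)·(f′(r_i))^{-1} mod 3^{i+2}, f′(x) = 2x + 2. Iterate:
  r_0 = 1 (mod 3)
  r_1 = 7 (mod 9)
Final: r = 7 satisfies f(r) ≡ 0 mod 3^2.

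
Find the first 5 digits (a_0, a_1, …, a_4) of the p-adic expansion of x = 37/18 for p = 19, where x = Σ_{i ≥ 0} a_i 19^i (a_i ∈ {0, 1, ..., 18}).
(a_0, …, a_4) = (1, 18, 17, 17, 17)

v_19(37/18) = 0 (numerator and denominator both coprime to 19), so x ∈ ℤ_19^×. Compute digits iteratively via a_i = x_i mod 19, x_{i+1} = (x_i − a_i)/19, with x_0 = x:
  x_0 = 37/18;  a_0 = 1;  x_1 = (x_0 − 1)/19 = 1/18
  x_1 = 1/18;  a_1 = 18;  x_2 = (x_1 − 18)/19 = -17/18
  x_2 = -17/18;  a_2 = 17;  x_3 = (x_2 − 17)/19 = -17/18
  x_3 = -17/18;  a_3 = 17;  x_4 = (x_3 − 17)/19 = -17/18
  x_4 = -17/18;  a_4 = 17;  x_5 = (x_4 − 17)/19 = -17/18
Digits: (1, 18, 17, 17, 17).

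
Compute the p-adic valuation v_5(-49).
v_5(-49) = 0

v_5(n) is the largest exponent k such that 5^k divides n. Factor out: -49 = -5^0 · 49. (Sign doesn't affect v_p.) So v_5(-49) = 0.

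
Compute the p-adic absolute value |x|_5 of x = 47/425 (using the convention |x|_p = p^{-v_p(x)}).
|47/425|_5 = 25

Step 1 — compute v_5(x) by factoring powers of 5 out of the numerator and denominator: v_5(47/425) = -2. Step 2 — apply |x|_p = p^{-v_p(x)} = 5^{2} = 25.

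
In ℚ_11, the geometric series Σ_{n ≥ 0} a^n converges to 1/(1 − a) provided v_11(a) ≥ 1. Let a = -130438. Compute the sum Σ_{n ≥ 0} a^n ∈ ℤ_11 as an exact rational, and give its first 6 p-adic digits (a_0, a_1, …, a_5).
Σ a^n = 1/(1 − a) = 1/130439;  first 6 digits = (1, 0, 0, 1, 2, 10)

v_11(a) = 3 ≥ 1, so the series converges in ℤ_11 to 1/(1 − a) = 1/(1 − (-130438)) = 1/130439. Expand this rational in ℤ_11: compute digits iteratively via d_i = x_i mod 11, x_{i+1} = (x_i − d_i)/11. The first 6 digits are (1, 0, 0, 1, 2, 10).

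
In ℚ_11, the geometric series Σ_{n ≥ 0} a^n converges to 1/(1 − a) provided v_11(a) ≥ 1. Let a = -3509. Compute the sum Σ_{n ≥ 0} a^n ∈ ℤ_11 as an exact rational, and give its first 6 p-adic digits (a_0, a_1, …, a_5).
Σ a^n = 1/(1 − a) = 1/3510;  first 6 digits = (1, 0, 4, 8, 4, 10)

v_11(a) = 2 ≥ 1, so the series converges in ℤ_11 to 1/(1 − a) = 1/(1 − (-3509)) = 1/3510. Expand this rational in ℤ_11: compute digits iteratively via d_i = x_i mod 11, x_{i+1} = (x_i − d_i)/11. The first 6 digits are (1, 0, 4, 8, 4, 10).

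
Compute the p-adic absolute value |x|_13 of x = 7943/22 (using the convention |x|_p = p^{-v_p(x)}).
|7943/22|_13 = 1/169

Step 1 — compute v_13(x) by factoring powers of 13 out of the numerator and denominator: v_13(7943/22) = 2. Step 2 — apply |x|_p = p^{-v_p(x)} = 13^{-2} = 1/169.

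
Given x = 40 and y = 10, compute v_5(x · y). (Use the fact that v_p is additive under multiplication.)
v_5(400) = 2

v_p(x) = 1 (factor: 40 = 5^1 · 8); v_p(y) = 1 (factor: 10 = 5^1 · 2). Additivity: v_p(xy) = v_p(x) + v_p(y) = 1 + 1 = 2. (Direct check: xy = 400 = 5^2 · (16).)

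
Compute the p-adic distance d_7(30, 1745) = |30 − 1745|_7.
d_7(30, 1745) = 1/343

Step 1 — x − y = 30 − 1745 = -1715. Step 2 — v_7(-1715) = 3 (factor: -1715 = −(7^3 · 5); the sign does not affect v_p). Step 3 — |x − y|_7 = 7^{-3} = 1/343.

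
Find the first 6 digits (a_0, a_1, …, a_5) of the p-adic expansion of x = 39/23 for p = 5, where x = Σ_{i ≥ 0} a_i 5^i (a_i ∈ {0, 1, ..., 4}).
(a_0, …, a_5) = (3, 3, 0, 4, 2, 4)

v_5(39/23) = 0 (numerator and denominator both coprime to 5), so x ∈ ℤ_5^×. Compute digits iteratively via a_i = x_i mod 5, x_{i+1} = (x_i − a_i)/5, with x_0 = x:
  x_0 = 39/23;  a_0 = 3;  x_1 = (x_0 − 3)/5 = -6/23
  x_1 = -6/23;  a_1 = 3;  x_2 = (x_1 − 3)/5 = -15/23
  x_2 = -15/23;  a_2 = 0;  x_3 = (x_2 − 0)/5 = -3/23
  x_3 = -3/23;  a_3 = 4;  x_4 = (x_3 − 4)/5 = -19/23
  x_4 = -19/23;  a_4 = 2;  x_5 = (x_4 − 2)/5 = -13/23
  x_5 = -13/23;  a_5 = 4;  x_6 = (x_5 − 4)/5 = -21/23
Digits: (3, 3, 0, 4, 2, 4).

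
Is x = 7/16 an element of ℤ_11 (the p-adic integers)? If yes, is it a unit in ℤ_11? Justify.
x ∈ ℤ_11^× (unit); v_11(x) = 0

ℤ_11 = {x ∈ ℚ_11 : v_11(x) ≥ 0} and ℤ_11^× = {x ∈ ℤ_11 : v_11(x) = 0}. Here v_11(7/16) = v_11(num) − v_11(den) = 0; compare against these criteria.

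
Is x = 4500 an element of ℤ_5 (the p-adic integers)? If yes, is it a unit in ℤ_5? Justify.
x ∈ ℤ_5 but not a unit; v_5(x) = 3 > 0

ℤ_5 = {x ∈ ℚ_5 : v_5(x) ≥ 0} and ℤ_5^× = {x ∈ ℤ_5 : v_5(x) = 0}. Here v_5(4500) = v_5(num) − v_5(den) = 3; compare against these criteria.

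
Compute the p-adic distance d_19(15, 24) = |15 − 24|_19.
d_19(15, 24) = 1

Step 1 — x − y = 15 − 24 = -9. Step 2 — v_19(-9) = 0 (factor: -9 = −(19^0 · 9); the sign does not affect v_p). Step 3 — |x − y|_19 = 19^{0} = 1.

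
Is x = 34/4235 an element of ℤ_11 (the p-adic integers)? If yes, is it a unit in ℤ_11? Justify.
x ∉ ℤ_11 (v_11(x) = -2 < 0)

ℤ_11 = {x ∈ ℚ_11 : v_11(x) ≥ 0} and ℤ_11^× = {x ∈ ℤ_11 : v_11(x) = 0}. Here v_11(34/4235) = v_11(num) − v_11(den) = -2; compare against these criteria.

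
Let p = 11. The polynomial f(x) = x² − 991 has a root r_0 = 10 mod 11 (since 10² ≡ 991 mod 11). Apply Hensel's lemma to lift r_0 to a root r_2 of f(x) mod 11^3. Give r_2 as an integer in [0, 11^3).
r_2 = 230 (mod 1331)

Hensel's recurrence: r_{i+1} = r_i − f(r_i)·(f′(r_i))^{-1} mod 11^{i+2}, with f′(x) = 2x. Iterate:
  r_0 = 10 (mod 11)
  r_1 = 109 (mod 121)
  r_2 = 230 (mod 1331)
Final: r_2 = 230, and one checks f(r_2) ≡ 0 mod 11^3.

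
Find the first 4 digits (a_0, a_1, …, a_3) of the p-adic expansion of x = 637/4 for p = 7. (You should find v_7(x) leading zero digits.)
(a_0, …, a_3) = (0, 0, 5, 5)

v_7(637/4) = 2, so a_0 = ... = a_1 = 0. Factor out: x = 7^2 · u with u = 13/4 a unit in ℤ_7. Expand u iteratively via a_{v+i} = u_i mod 7, u_{i+1} = (u_i − a_{v+i})/7:
  u_0 = 13/4;  a_2 = 5;  u_1 = (u_0 − 5)/7 = -1/4
  u_1 = -1/4;  a_3 = 5;  u_2 = (u_1 − 5)/7 = -3/4
Digits: (0, 0, 5, 5).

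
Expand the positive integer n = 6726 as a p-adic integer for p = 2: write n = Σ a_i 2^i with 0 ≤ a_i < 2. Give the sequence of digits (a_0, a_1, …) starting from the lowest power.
(a_0, a_1, …) = (0, 1, 1, 0, 0, 0, 1, 0, 0, 1, 0, 1, 1)

Repeated division by 2 gives the digits low-to-high: 6726 = 1·2^1 + 1·2^2 + 1·2^6 + 1·2^9 + 1·2^11 + 1·2^12. Digit sequence: (0, 1, 1, 0, 0, 0, 1, 0, 0, 1, 0, 1, 1).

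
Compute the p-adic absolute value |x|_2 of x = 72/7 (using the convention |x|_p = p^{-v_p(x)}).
|72/7|_2 = 1/8

Step 1 — compute v_2(x) by factoring powers of 2 out of the numerator and denominator: v_2(72/7) = 3. Step 2 — apply |x|_p = p^{-v_p(x)} = 2^{-3} = 1/8.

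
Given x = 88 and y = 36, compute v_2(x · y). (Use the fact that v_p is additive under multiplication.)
v_2(3168) = 5

v_p(x) = 3 (factor: 88 = 2^3 · 11); v_p(y) = 2 (factor: 36 = 2^2 · 9). Additivity: v_p(xy) = v_p(x) + v_p(y) = 3 + 2 = 5. (Direct check: xy = 3168 = 2^5 · (99).)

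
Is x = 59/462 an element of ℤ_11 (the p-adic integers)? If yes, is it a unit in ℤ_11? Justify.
x ∉ ℤ_11 (v_11(x) = -1 < 0)

ℤ_11 = {x ∈ ℚ_11 : v_11(x) ≥ 0} and ℤ_11^× = {x ∈ ℤ_11 : v_11(x) = 0}. Here v_11(59/462) = v_11(num) − v_11(den) = -1; compare against these criteria.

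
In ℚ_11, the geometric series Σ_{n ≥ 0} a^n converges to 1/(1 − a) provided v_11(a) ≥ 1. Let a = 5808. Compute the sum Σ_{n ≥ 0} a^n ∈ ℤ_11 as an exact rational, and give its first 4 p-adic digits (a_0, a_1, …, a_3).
Σ a^n = 1/(1 − a) = -1/5807;  first 4 digits = (1, 0, 4, 4)

v_11(a) = 2 ≥ 1, so the series converges in ℤ_11 to 1/(1 − a) = 1/(1 − 5808) = -1/5807. Expand this rational in ℤ_11: compute digits iteratively via d_i = x_i mod 11, x_{i+1} = (x_i − d_i)/11. The first 4 digits are (1, 0, 4, 4).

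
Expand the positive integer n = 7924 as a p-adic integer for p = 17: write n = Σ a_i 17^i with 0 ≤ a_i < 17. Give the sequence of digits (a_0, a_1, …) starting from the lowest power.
(a_0, a_1, …) = (2, 7, 10, 1)

Repeated division by 17 gives the digits low-to-high: 7924 = 2 + 7·17^1 + 10·17^2 + 1·17^3. Digit sequence: (2, 7, 10, 1).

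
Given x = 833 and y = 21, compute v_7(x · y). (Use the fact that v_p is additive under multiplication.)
v_7(17493) = 3

v_p(x) = 2 (factor: 833 = 7^2 · 17); v_p(y) = 1 (factor: 21 = 7^1 · 3). Additivity: v_p(xy) = v_p(x) + v_p(y) = 2 + 1 = 3. (Direct check: xy = 17493 = 7^3 · (51).)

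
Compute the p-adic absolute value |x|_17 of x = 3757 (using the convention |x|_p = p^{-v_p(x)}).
|3757|_17 = 1/289

Step 1 — compute v_17(x) by factoring powers of 17 out of the numerator and denominator: v_17(3757) = 2. Step 2 — apply |x|_p = p^{-v_p(x)} = 17^{-2} = 1/289.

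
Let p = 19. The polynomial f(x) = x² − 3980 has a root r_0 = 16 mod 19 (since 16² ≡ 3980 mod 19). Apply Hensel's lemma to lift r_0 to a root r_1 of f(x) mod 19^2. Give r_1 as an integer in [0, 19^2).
r_1 = 358 (mod 361)

Hensel's recurrence: r_{i+1} = r_i − f(r_i)·(f′(r_i))^{-1} mod 19^{i+2}, with f′(x) = 2x. Iterate:
  r_0 = 16 (mod 19)
  r_1 = 358 (mod 361)
Final: r_1 = 358, and one checks f(r_1) ≡ 0 mod 19^2.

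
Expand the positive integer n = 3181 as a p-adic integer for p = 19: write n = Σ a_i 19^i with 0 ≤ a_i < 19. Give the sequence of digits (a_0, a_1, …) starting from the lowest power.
(a_0, a_1, …) = (8, 15, 8)

Repeated division by 19 gives the digits low-to-high: 3181 = 8 + 15·19^1 + 8·19^2. Digit sequence: (8, 15, 8).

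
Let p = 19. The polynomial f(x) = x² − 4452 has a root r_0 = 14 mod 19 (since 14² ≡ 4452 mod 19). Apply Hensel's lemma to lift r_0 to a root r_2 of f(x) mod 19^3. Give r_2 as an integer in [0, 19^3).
r_2 = 5220 (mod 6859)

Hensel's recurrence: r_{i+1} = r_i − f(r_i)·(f′(r_i))^{-1} mod 19^{i+2}, with f′(x) = 2x. Iterate:
  r_0 = 14 (mod 19)
  r_1 = 166 (mod 361)
  r_2 = 5220 (mod 6859)
Final: r_2 = 5220, and one checks f(r_2) ≡ 0 mod 19^3.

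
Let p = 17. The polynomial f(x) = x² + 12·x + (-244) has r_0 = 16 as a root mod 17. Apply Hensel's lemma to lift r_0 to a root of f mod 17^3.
r_2 = 4504 (mod 4913)

Hensel: r_{i+1} = r_i − f(r_i)·(f′(r_i))^{-1} mod 17^{i+2}, f′(x) = 2x + 12. Iterate:
  r_0 = 16 (mod 17)
  r_1 = 169 (mod 289)
  r_2 = 4504 (mod 4913)
Final: r = 4504 satisfies f(r) ≡ 0 mod 17^3.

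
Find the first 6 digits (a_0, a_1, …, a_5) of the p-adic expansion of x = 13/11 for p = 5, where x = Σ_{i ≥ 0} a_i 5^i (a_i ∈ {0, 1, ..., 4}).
(a_0, …, a_5) = (3, 1, 2, 0, 4, 1)

v_5(13/11) = 0 (numerator and denominator both coprime to 5), so x ∈ ℤ_5^×. Compute digits iteratively via a_i = x_i mod 5, x_{i+1} = (x_i − a_i)/5, with x_0 = x:
  x_0 = 13/11;  a_0 = 3;  x_1 = (x_0 − 3)/5 = -4/11
  x_1 = -4/11;  a_1 = 1;  x_2 = (x_1 − 1)/5 = -3/11
  x_2 = -3/11;  a_2 = 2;  x_3 = (x_2 − 2)/5 = -5/11
  x_3 = -5/11;  a_3 = 0;  x_4 = (x_3 − 0)/5 = -1/11
  x_4 = -1/11;  a_4 = 4;  x_5 = (x_4 − 4)/5 = -9/11
  x_5 = -9/11;  a_5 = 1;  x_6 = (x_5 − 1)/5 = -4/11
Digits: (3, 1, 2, 0, 4, 1).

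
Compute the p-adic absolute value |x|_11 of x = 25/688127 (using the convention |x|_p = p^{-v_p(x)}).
|25/688127|_11 = 14641

Step 1 — compute v_11(x) by factoring powers of 11 out of the numerator and denominator: v_11(25/688127) = -4. Step 2 — apply |x|_p = p^{-v_p(x)} = 11^{4} = 14641.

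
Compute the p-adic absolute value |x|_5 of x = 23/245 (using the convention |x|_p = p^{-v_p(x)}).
|23/245|_5 = 5

Step 1 — compute v_5(x) by factoring powers of 5 out of the numerator and denominator: v_5(23/245) = -1. Step 2 — apply |x|_p = p^{-v_p(x)} = 5^{1} = 5.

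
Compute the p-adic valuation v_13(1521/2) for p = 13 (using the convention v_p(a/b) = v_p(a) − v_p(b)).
v_13(1521/2) = 2

Factor powers of 13 from the numerator and denominator of the reduced fraction: 1521 = 13^2 · 9 and 2 = 13^0 · 2. Apply v_p(a/b) = v_p(a) − v_p(b): v_13(1521/2) = 2 − 0 = 2.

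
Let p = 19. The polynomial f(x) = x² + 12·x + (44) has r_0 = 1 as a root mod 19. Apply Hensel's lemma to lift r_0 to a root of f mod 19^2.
r_1 = 229 (mod 361)

Hensel: r_{i+1} = r_i − f(r_i)·(f′(r_i))^{-1} mod 19^{i+2}, f′(x) = 2x + 12. Iterate:
  r_0 = 1 (mod 19)
  r_1 = 229 (mod 361)
Final: r = 229 satisfies f(r) ≡ 0 mod 19^2.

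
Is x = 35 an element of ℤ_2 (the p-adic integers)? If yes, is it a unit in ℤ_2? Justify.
x ∈ ℤ_2^× (unit); v_2(x) = 0

ℤ_2 = {x ∈ ℚ_2 : v_2(x) ≥ 0} and ℤ_2^× = {x ∈ ℤ_2 : v_2(x) = 0}. Here v_2(35) = v_2(num) − v_2(den) = 0; compare against these criteria.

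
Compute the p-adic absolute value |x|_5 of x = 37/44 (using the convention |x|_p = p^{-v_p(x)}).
|37/44|_5 = 1

Step 1 — compute v_5(x) by factoring powers of 5 out of the numerator and denominator: v_5(37/44) = 0. Step 2 — apply |x|_p = p^{-v_p(x)} = 5^{0} = 1.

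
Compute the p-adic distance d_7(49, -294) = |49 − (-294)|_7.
d_7(49, -294) = 1/343

Step 1 — x − y = 49 − (-294) = 343. Step 2 — v_7(343) = 3 (factor: 343 = (7^3 · 1); the sign does not affect v_p). Step 3 — |x − y|_7 = 7^{-3} = 1/343.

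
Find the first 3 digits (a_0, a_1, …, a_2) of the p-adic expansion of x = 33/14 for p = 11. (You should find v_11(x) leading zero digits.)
(a_0, …, a_2) = (0, 1, 7)

v_11(33/14) = 1, so a_0 = ... = a_0 = 0. Factor out: x = 11^1 · u with u = 3/14 a unit in ℤ_11. Expand u iteratively via a_{v+i} = u_i mod 11, u_{i+1} = (u_i − a_{v+i})/11:
  u_0 = 3/14;  a_1 = 1;  u_1 = (u_0 − 1)/11 = -1/14
  u_1 = -1/14;  a_2 = 7;  u_2 = (u_1 − 7)/11 = -9/14
Digits: (0, 1, 7).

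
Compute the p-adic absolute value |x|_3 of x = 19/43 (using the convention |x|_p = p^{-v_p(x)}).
|19/43|_3 = 1

Step 1 — compute v_3(x) by factoring powers of 3 out of the numerator and denominator: v_3(19/43) = 0. Step 2 — apply |x|_p = p^{-v_p(x)} = 3^{0} = 1.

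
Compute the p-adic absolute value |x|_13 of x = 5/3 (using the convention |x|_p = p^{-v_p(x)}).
|5/3|_13 = 1

Step 1 — compute v_13(x) by factoring powers of 13 out of the numerator and denominator: v_13(5/3) = 0. Step 2 — apply |x|_p = p^{-v_p(x)} = 13^{0} = 1.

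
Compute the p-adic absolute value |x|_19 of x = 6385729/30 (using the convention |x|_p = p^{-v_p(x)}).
|6385729/30|_19 = 1/130321

Step 1 — compute v_19(x) by factoring powers of 19 out of the numerator and denominator: v_19(6385729/30) = 4. Step 2 — apply |x|_p = p^{-v_p(x)} = 19^{-4} = 1/130321.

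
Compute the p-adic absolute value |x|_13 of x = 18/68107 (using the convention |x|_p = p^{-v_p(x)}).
|18/68107|_13 = 2197

Step 1 — compute v_13(x) by factoring powers of 13 out of the numerator and denominator: v_13(18/68107) = -3. Step 2 — apply |x|_p = p^{-v_p(x)} = 13^{3} = 2197.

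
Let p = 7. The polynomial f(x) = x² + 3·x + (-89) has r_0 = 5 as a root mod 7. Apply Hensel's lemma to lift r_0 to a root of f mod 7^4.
r_3 = 1671 (mod 2401)

Hensel: r_{i+1} = r_i − f(r_i)·(f′(r_i))^{-1} mod 7^{i+2}, f′(x) = 2x + 3. Iterate:
  r_0 = 5 (mod 7)
  r_1 = 5 (mod 49)
  r_2 = 299 (mod 343)
  r_3 = 1671 (mod 2401)
Final: r = 1671 satisfies f(r) ≡ 0 mod 7^4.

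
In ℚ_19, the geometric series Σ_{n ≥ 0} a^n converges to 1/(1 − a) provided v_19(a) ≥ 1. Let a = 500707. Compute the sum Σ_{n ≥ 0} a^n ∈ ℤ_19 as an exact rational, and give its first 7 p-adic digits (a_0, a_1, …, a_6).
Σ a^n = 1/(1 − a) = -1/500706;  first 7 digits = (1, 0, 0, 16, 3, 0, 9)

v_19(a) = 3 ≥ 1, so the series converges in ℤ_19 to 1/(1 − a) = 1/(1 − 500707) = -1/500706. Expand this rational in ℤ_19: compute digits iteratively via d_i = x_i mod 19, x_{i+1} = (x_i − d_i)/19. The first 7 digits are (1, 0, 0, 16, 3, 0, 9).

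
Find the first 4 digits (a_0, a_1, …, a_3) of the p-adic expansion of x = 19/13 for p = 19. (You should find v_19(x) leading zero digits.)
(a_0, …, a_3) = (0, 3, 13, 11)

v_19(19/13) = 1, so a_0 = ... = a_0 = 0. Factor out: x = 19^1 · u with u = 1/13 a unit in ℤ_19. Expand u iteratively via a_{v+i} = u_i mod 19, u_{i+1} = (u_i − a_{v+i})/19:
  u_0 = 1/13;  a_1 = 3;  u_1 = (u_0 − 3)/19 = -2/13
  u_1 = -2/13;  a_2 = 13;  u_2 = (u_1 − 13)/19 = -9/13
  u_2 = -9/13;  a_3 = 11;  u_3 = (u_2 − 11)/19 = -8/13
Digits: (0, 3, 13, 11).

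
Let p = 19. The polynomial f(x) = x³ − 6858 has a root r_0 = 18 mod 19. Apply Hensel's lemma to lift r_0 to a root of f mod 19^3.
r_2 = 6858 (mod 6859)

Hensel: r_{i+1} = r_i − f(r_i)/f′(r_i) mod 19^{i+2}, where f′(x) = 3x². Iterate:
  r_0 = 18 (mod 19)
  r_1 = 360 (mod 361)
  r_2 = 6858 (mod 6859)
Final: r = 6858 with f(r) ≡ 0 mod 19^3.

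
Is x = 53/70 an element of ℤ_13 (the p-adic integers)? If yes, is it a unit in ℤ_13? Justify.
x ∈ ℤ_13^× (unit); v_13(x) = 0

ℤ_13 = {x ∈ ℚ_13 : v_13(x) ≥ 0} and ℤ_13^× = {x ∈ ℤ_13 : v_13(x) = 0}. Here v_13(53/70) = v_13(num) − v_13(den) = 0; compare against these criteria.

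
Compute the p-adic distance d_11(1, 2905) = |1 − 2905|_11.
d_11(1, 2905) = 1/121

Step 1 — x − y = 1 − 2905 = -2904. Step 2 — v_11(-2904) = 2 (factor: -2904 = −(11^2 · 24); the sign does not affect v_p). Step 3 — |x − y|_11 = 11^{-2} = 1/121.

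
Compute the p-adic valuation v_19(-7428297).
v_19(-7428297) = 5

v_19(n) is the largest exponent k such that 19^k divides n. Factor out: -7428297 = -19^5 · 3. (Sign doesn't affect v_p.) So v_19(-7428297) = 5.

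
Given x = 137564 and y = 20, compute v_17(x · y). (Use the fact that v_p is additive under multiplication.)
v_17(2751280) = 3

v_p(x) = 3 (factor: 137564 = 17^3 · 28); v_p(y) = 0 (factor: 20 = 17^0 · 20). Additivity: v_p(xy) = v_p(x) + v_p(y) = 3 + 0 = 3. (Direct check: xy = 2751280 = 17^3 · (560).)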